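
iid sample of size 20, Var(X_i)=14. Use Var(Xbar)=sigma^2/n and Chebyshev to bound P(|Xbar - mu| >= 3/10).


Var(Xbar) = Var(X)/n = 14/20
Chebyshev: P(|Xbar-mu| >= 3/10) <= Var(Xbar)/(3/10)^2 = (7/10)/(9/100) = 70/9
Bound exceeds 1, so trivial bound: 1

1


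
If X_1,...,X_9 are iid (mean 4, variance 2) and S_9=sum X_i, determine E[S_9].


E[S_n] = n*E[X_1] = 9*4 = 36

36


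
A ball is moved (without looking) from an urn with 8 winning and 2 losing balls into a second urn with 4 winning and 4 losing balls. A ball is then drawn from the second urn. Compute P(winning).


P(transfer winning) = 8/10 = 4/5; P(transfer losing) = 1/5
If winning transferred: Urn II has 5 winning of 9, so P(winning|winning moved) = 5/9
If losing transferred: Urn II has 4 winning of 9, so P(winning|losing moved) = 4/9
By total probability: P(winning) = 4/5*5/9 + 1/5*4/9 = 8/15

8/15


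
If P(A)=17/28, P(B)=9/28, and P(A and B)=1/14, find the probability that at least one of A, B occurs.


P(A∪B) = P(A) + P(B) - P(A∩B)
= 17/28 + 9/28 - 1/14 = 6/7

6/7


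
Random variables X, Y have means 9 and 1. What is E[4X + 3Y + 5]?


E[4X + 3Y + 5] = 4*E[X] + 3*E[Y] + 5
= (4)*(9) + (3)*(1) + (5)
= 36 + 3 + 5 = 44

44


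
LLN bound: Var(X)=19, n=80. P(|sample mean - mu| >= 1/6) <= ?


Var(Xbar) = Var(X)/n = 19/80
Chebyshev: P(|Xbar-mu| >= 1/6) <= Var(Xbar)/(1/6)^2 = (19/80)/(1/36) = 171/20
Bound exceeds 1, so trivial bound: 1

1


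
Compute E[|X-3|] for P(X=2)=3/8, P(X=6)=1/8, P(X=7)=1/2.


E[|X-3|] = sum(g(x)*P(x))
= 1*3/8 + 3*1/8 + 4*1/2
= 11/4

11/4


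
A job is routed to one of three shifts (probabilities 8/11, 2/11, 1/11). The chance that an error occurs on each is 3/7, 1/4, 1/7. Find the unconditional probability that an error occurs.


P(A) = P(A|B1)P(B1) + P(A|B2)P(B2) + P(A|B3)P(B3)
= 3/7*8/11 + 1/4*2/11 + 1/7*1/11
= 24/77 + 1/22 + 1/77 = 57/154

57/154


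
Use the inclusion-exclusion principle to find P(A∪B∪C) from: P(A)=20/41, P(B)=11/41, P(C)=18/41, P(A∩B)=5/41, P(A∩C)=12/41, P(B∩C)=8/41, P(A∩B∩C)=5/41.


P(A∪B∪C) = P(A)+P(B)+P(C) - P(AB)-P(AC)-P(BC) + P(ABC)
= 20/41+11/41+18/41 - 5/41-12/41-8/41 + 5/41
= 29/41

29/41


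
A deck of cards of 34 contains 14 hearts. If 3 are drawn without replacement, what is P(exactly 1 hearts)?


P(X=1) = C(14,1)*C(20,2) / C(34,3)
= 14*190 / 5984
= 2660/5984 = 665/1496

665/1496


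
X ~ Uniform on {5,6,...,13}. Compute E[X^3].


E[X^3] = (1/9) * sum(x^3 for x=5..13)
= 8181/9 = 909

909


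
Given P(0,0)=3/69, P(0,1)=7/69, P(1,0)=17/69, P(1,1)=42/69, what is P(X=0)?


P(X=0) = P(0,0)+P(0,1) = 3/69 + 7/69 = 10/69

10/69


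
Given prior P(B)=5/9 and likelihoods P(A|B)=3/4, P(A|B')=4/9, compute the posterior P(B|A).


P(A) = P(A|B)P(B) + P(A|B')P(B') = 3/4*5/9 + 4/9*4/9 = 199/324
P(B|A) = P(A|B)P(B)/P(A) = (5/12)/(199/324) = 135/199

135/199


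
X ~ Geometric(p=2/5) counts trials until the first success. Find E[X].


For geometric (trials until first success), E[X] = 1/p = 1/(2/5) = 5/2

5/2


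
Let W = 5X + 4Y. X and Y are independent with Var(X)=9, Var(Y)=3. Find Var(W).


Independence => Cov(X,Y)=0
Var(5X + 4Y) = 5^2*Var(X) + 4^2*Var(Y)
= 25*9 + 16*3 = 273

273


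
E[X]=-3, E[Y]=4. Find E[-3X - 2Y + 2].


E[-3X - 2Y + 2] = -3*E[X] - 2*E[Y] + 2
= (-3)*(-3) + (-2)*(4) + (2)
= 9 - 8 + 2 = 3

3


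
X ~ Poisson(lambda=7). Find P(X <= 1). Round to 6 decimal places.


P(X<=1) = e^(-7)*7^0/0! + e^(-7)*7^1/1!
≈ 0.0009118820 + 0.0063831738
= 0.0072950558
≈ 0.007295

0.007295


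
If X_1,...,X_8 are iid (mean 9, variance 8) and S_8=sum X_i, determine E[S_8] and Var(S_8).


E[S_n] = n*mu = 8*9 = 72
Var(S_n) = n*sigma^2 = 8*8 = 64

E[S_8]=72, Var(S_8)=64


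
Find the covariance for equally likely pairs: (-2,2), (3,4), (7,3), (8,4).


E[X]=4, E[Y]=13/4, E[XY]=61/4
Cov(X,Y) = E[XY] - E[X]E[Y] = 61/4 - 4*13/4 = 9/4

9/4


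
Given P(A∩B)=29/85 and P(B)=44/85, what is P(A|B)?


P(A|B) = P(A∩B)/P(B) = (29/85)/(44/85) = 29/44

29/44


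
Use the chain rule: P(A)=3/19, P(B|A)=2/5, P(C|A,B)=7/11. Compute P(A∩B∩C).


P(A∩B∩C) = P(A) * P(B|A) * P(C|A∩B)
= 3/19 * 2/5 * 7/11
= 6/95 * 7/11 = 42/1045

42/1045


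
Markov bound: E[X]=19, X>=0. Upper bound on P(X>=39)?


Markov: P(X >= a) <= E[X]/a
P(X >= 39) <= 19/39

19/39


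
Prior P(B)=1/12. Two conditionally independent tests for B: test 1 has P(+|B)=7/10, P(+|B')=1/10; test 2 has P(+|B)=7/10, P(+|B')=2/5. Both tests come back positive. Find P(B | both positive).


After test 1: P(+) = 7/10*1/12 + 1/10*11/12 = 3/20
P(B|+) = (7/120)/(3/20) = 7/18
After test 2 (use post1 as new prior): P(+) = 7/10*7/18 + 2/5*11/18 = 31/60
P(B|+,+) = (49/180)/(31/60) = 49/93

49/93


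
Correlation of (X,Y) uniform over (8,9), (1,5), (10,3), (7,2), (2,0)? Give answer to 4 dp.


Cov(X,Y) = 2.9200, Var(X) = 12.2400, Var(Y) = 9.3600
rho = Cov/(sqrt(VarX)*sqrt(VarY)) = 0.2728

0.2728


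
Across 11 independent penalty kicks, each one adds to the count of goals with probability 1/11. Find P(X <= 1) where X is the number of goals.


P(X<=1) = P(X=0) + P(X=1)
= 100000000000/285311670611 + 10000000000/25937424601
= 210000000000/285311670611

210000000000/285311670611


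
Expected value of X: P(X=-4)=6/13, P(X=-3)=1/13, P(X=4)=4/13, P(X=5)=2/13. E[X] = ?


E[X] = sum(x * P(x))
= -4*6/13 - 3*1/13 + 4*4/13 + 5*2/13
= -1/13

-1/13


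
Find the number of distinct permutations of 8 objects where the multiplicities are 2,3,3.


8! = 40320
Denominator: 2!=2 * 3!=6 * 3!=6
Coefficient = 40320 / 72 = 560

560


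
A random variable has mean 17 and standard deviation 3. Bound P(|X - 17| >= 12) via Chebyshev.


k = 12/3 = 4
Chebyshev: P(|X-mu| >= k*sigma) <= 1/k^2 = 1/4^2 = 1/16

1/16


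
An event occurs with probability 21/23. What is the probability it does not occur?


P(A') = 1 - P(A) = 1 - 21/23 = 2/23

2/23


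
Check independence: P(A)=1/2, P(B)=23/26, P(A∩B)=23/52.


P(A)*P(B) = 1/2*23/26 = 23/52
P(A∩B) = 23/52, which equals P(A)P(B), so independent

Yes, A and B are independent


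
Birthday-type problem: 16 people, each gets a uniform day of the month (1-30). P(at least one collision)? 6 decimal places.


P(all different) = prod((30-i)/30 for i=0..15) = 0.007068
P(at least one match) = 1 - 0.007068 = 0.992932

0.992932


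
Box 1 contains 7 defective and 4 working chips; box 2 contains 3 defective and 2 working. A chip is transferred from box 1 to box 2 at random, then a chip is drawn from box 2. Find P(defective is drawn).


P(transfer defective) = 7/11; P(transfer working) = 4/11
If defective transferred: Urn II has 4 defective of 6, so P(defective|defective moved) = 2/3
If working transferred: Urn II has 3 defective of 6, so P(defective|working moved) = 1/2
By total probability: P(defective) = 7/11*2/3 + 4/11*1/2 = 20/33

20/33


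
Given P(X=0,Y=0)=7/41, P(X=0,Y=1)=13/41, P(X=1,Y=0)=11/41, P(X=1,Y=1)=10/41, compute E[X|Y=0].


P(Y=0) = 18/41
E[X|Y=0] = (0*7 + 1*11)/18 = 11/18

11/18


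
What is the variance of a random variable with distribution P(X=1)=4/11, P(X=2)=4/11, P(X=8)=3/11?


E[X] = 36/11, E[X^2] = 212/11
Var(X) = E[X^2] - (E[X])^2 = 212/11 - (36/11)^2 = 1036/121

1036/121


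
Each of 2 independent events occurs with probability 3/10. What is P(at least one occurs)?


P(at least one) = 1 - P(none)
P(none) = (1 - 3/10)^2 = (7/10)^2 = 49/100
P(at least one) = 1 - 49/100 = 51/100

51/100


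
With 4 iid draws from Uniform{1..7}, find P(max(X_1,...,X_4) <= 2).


P(max <= 2) = P(all X_i <= 2) = (P(X_1 <= 2))^4
= (2/7)^4 = 16/2401

16/2401


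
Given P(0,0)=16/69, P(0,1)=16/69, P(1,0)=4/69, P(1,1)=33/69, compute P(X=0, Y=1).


Read from table: P(X=0, Y=1) = 16/69

16/69


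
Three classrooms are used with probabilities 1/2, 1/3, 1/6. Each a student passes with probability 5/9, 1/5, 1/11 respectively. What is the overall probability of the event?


P(A) = P(A|B1)P(B1) + P(A|B2)P(B2) + P(A|B3)P(B3)
= 5/9*1/2 + 1/5*1/3 + 1/11*1/6
= 5/18 + 1/15 + 1/66 = 178/495

178/495


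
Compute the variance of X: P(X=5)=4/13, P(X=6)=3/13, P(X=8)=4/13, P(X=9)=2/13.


E[X] = 88/13, E[X^2] = 626/13
Var(X) = E[X^2] - (E[X])^2 = 626/13 - (88/13)^2 = 394/169

394/169


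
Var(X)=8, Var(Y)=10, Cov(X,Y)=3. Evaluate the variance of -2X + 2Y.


Var(-2X + 2Y) = (-2)^2*Var(X) + 2^2*Var(Y) + 2*(-2)*2*Cov(X,Y)
= 4*8 + 4*10 - 8*3
= 32 + 40 - 24 = 48

48


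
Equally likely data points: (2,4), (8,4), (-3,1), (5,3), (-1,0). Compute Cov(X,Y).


E[X]=11/5, E[Y]=12/5, E[XY]=52/5
Cov(X,Y) = E[XY] - E[X]E[Y] = 52/5 - 11/5*12/5 = 128/25

128/25


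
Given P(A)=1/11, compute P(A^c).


P(A') = 1 - P(A) = 1 - 1/11 = 10/11

10/11


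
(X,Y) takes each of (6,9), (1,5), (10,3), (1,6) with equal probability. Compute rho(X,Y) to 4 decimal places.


Cov(X,Y) = -2.1250, Var(X) = 14.2500, Var(Y) = 4.6875
rho = Cov/(sqrt(VarX)*sqrt(VarY)) = -0.2600

-0.2600


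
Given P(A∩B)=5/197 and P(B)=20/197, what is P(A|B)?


P(A|B) = P(A∩B)/P(B) = (5/197)/(20/197) = 5/20 = 1/4

1/4


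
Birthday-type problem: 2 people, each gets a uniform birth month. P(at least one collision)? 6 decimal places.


P(all different) = prod((12-i)/12 for i=0..1) = 0.916667
P(at least one match) = 1 - 0.916667 = 0.083333

0.083333


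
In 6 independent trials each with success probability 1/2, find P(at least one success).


P(at least one) = 1 - P(none)
P(none) = (1 - 1/2)^6 = (1/2)^6 = 1/64
P(at least one) = 1 - 1/64 = 63/64

63/64


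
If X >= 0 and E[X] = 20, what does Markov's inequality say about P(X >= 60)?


Markov: P(X >= a) <= E[X]/a
P(X >= 60) <= 20/60 = 1/3

1/3


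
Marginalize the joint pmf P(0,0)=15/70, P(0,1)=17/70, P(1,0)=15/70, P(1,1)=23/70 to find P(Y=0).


P(Y=0) = P(0,0)+P(1,0) = 15/70 + 15/70 = 30/70 = 3/7

3/7


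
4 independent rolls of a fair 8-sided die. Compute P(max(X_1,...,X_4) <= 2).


P(max <= 2) = P(all X_i <= 2) = (P(X_1 <= 2))^4
= (2/8)^4 = (1/4)^4 = 1/256

1/256


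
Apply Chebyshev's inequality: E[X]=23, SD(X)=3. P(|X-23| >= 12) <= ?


k = 12/3 = 4
Chebyshev: P(|X-mu| >= k*sigma) <= 1/k^2 = 1/4^2 = 1/16

1/16


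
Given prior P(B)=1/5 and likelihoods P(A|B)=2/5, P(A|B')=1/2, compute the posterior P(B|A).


P(A) = P(A|B)P(B) + P(A|B')P(B') = 2/5*1/5 + 1/2*4/5 = 12/25
P(B|A) = P(A|B)P(B)/P(A) = (2/25)/(12/25) = 1/6

1/6


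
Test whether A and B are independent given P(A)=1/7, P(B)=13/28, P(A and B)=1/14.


P(A)*P(B) = 1/7*13/28 = 13/196
P(A∩B) = 1/14 != 13/196, so not independent

No, A and B are not independent


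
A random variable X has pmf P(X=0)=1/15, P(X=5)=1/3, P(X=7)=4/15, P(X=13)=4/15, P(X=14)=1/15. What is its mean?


E[X] = sum(x * P(x))
= 0*1/15 + 5*1/3 + 7*4/15 + 13*4/15 + 14*1/15
= 119/15

119/15


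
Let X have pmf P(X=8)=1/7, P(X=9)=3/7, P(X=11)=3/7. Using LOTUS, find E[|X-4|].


E[|X-4|] = sum(g(x)*P(x))
= 4*1/7 + 5*3/7 + 7*3/7
= 40/7

40/7


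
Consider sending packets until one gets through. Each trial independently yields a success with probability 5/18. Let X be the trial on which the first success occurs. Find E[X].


For geometric (trials until first success), E[X] = 1/p = 1/(5/18) = 18/5

18/5


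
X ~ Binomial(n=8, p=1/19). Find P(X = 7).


P(X=7) = C(8,7) * p^7 * (1-p)^1
= 8 * 1/893871739 * 18/19
= 144/16983563041

144/16983563041


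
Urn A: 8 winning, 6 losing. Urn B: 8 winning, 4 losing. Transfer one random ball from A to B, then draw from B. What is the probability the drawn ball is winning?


P(transfer winning) = 8/14 = 4/7; P(transfer losing) = 3/7
If winning transferred: Urn II has 9 winning of 13, so P(winning|winning moved) = 9/13
If losing transferred: Urn II has 8 winning of 13, so P(winning|losing moved) = 8/13
By total probability: P(winning) = 4/7*9/13 + 3/7*8/13 = 60/91

60/91


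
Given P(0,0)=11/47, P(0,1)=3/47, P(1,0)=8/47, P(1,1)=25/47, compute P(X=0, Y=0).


Read from table: P(X=0, Y=0) = 11/47

11/47


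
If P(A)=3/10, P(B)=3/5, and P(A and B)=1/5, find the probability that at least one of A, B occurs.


P(A∪B) = P(A) + P(B) - P(A∩B)
= 3/10 + 3/5 - 1/5 = 7/10

7/10


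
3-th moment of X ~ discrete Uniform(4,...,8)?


E[X^3] = (1/5) * sum(x^3 for x=4..8)
= 1260/5 = 252

252


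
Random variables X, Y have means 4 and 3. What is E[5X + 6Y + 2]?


E[5X + 6Y + 2] = 5*E[X] + 6*E[Y] + 2
= (5)*(4) + (6)*(3) + (2)
= 20 + 18 + 2 = 40

40


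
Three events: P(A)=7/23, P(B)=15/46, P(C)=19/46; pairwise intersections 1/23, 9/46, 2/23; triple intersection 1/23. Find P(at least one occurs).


P(A∪B∪C) = P(A)+P(B)+P(C) - P(AB)-P(AC)-P(BC) + P(ABC)
= 7/23+15/46+19/46 - 1/23-9/46-2/23 + 1/23
= 35/46

35/46


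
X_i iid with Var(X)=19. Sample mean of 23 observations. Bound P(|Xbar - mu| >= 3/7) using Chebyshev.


Var(Xbar) = Var(X)/n = 19/23
Chebyshev: P(|Xbar-mu| >= 3/7) <= Var(Xbar)/(3/7)^2 = (19/23)/(9/49) = 931/207
Bound exceeds 1, so trivial bound: 1

1


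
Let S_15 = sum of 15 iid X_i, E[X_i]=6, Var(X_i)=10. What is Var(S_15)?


By independence, Var(S_n) = n*Var(X_1) = 15*10 = 150

150


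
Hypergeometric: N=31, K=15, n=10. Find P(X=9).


P(X=9) = C(15,9)*C(16,1) / C(31,10)
= 5005*16 / 44352165
= 80080/44352165 = 112/62031

112/62031


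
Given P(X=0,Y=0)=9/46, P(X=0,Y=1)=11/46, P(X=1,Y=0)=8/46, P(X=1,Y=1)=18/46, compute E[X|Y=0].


P(Y=0) = 17/46
E[X|Y=0] = (0*9 + 1*8)/17 = 8/17

8/17


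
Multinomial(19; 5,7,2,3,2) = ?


19! = 121645100408832000
Denominator: 5!=120 * 7!=5040 * 2!=2 * 3!=6 * 2!=2
Coefficient = 121645100408832000 / 14515200 = 8380532160

8380532160


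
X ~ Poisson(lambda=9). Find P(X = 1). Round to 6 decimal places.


P(X=1) = e^(-9) * 9^1 / 1!
≈ 0.0001234098041 * 9 / 1
≈ 0.001111

0.001111


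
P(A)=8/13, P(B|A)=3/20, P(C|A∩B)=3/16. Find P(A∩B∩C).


P(A∩B∩C) = P(A) * P(B|A) * P(C|A∩B)
= 8/13 * 3/20 * 3/16
= 6/65 * 3/16 = 9/520

9/520


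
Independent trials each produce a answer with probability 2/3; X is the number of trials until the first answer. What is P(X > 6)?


P(X > 6) = P(first 6 trials all fail) = (1-p)^6 = (1/3)^6 = 1/729

1/729


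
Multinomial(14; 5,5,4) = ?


14! = 87178291200
Denominator: 5!=120 * 5!=120 * 4!=24
Coefficient = 87178291200 / 345600 = 252252

252252


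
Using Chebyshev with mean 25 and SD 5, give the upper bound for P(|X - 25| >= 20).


k = 20/5 = 4
Chebyshev: P(|X-mu| >= k*sigma) <= 1/k^2 = 1/4^2 = 1/16

1/16


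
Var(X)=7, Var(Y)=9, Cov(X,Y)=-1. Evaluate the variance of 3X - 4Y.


Var(3X - 4Y) = 3^2*Var(X) + (-4)^2*Var(Y) + 2*3*(-4)*Cov(X,Y)
= 9*7 + 16*9 - 24*(-1)
= 63 + 144 + 24 = 231

231


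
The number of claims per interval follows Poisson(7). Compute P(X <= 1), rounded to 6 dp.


P(X<=1) = e^(-7)*7^0/0! + e^(-7)*7^1/1!
≈ 0.0009118820 + 0.0063831738
= 0.0072950558
≈ 0.007295

0.007295


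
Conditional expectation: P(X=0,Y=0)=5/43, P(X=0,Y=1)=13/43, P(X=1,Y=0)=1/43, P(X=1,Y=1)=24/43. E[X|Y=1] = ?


P(Y=1) = 37/43
E[X|Y=1] = (0*13 + 1*24)/37 = 24/37

24/37


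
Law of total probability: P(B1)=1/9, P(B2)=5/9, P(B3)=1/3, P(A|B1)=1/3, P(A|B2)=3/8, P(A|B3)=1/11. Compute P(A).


P(A) = P(A|B1)P(B1) + P(A|B2)P(B2) + P(A|B3)P(B3)
= 1/3*1/9 + 3/8*5/9 + 1/11*1/3
= 1/27 + 5/24 + 1/33 = 655/2376

655/2376


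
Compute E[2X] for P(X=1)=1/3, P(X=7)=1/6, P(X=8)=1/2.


E[2X] = sum(g(x)*P(x))
= 2*1/3 + 14*1/6 + 16*1/2
= 11

11


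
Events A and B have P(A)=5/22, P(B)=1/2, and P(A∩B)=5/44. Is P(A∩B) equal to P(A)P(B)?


P(A)*P(B) = 5/22*1/2 = 5/44
P(A∩B) = 5/44, which equals P(A)P(B), so independent

Yes, A and B are independent


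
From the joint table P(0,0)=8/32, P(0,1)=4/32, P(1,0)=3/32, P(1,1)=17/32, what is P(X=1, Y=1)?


Read from table: P(X=1, Y=1) = 17/32

17/32


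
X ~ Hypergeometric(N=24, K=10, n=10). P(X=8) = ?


P(X=8) = C(10,8)*C(14,2) / C(24,10)
= 45*91 / 1961256
= 4095/1961256 = 1365/653752

1365/653752


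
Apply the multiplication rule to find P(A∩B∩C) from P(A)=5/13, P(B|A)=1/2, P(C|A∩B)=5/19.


P(A∩B∩C) = P(A) * P(B|A) * P(C|A∩B)
= 5/13 * 1/2 * 5/19
= 5/26 * 5/19 = 25/494

25/494


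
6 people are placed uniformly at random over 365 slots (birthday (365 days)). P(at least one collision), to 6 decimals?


P(all different) = prod((365-i)/365 for i=0..5) = 0.959538
P(at least one match) = 1 - 0.959538 = 0.040462

0.040462


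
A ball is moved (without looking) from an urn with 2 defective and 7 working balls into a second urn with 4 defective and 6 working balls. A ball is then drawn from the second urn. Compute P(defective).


P(transfer defective) = 2/9; P(transfer working) = 7/9
If defective transferred: Urn II has 5 defective of 11, so P(defective|defective moved) = 5/11
If working transferred: Urn II has 4 defective of 11, so P(defective|working moved) = 4/11
By total probability: P(defective) = 2/9*5/11 + 7/9*4/11 = 38/99

38/99


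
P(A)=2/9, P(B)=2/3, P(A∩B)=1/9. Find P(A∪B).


P(A∪B) = P(A) + P(B) - P(A∩B)
= 2/9 + 2/3 - 1/9 = 7/9

7/9


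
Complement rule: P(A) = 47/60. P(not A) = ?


P(A') = 1 - P(A) = 1 - 47/60 = 13/60

13/60


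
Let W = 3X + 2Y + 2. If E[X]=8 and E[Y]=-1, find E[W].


E[3X + 2Y + 2] = 3*E[X] + 2*E[Y] + 2
= (3)*(8) + (2)*(-1) + (2)
= 24 - 2 + 2 = 24

24


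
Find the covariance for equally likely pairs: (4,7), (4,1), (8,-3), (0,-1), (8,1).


E[X]=24/5, E[Y]=1, E[XY]=16/5
Cov(X,Y) = E[XY] - E[X]E[Y] = 16/5 - 24/5*1 = -8/5

-8/5


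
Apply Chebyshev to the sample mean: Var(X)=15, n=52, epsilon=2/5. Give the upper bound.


Var(Xbar) = Var(X)/n = 15/52
Chebyshev: P(|Xbar-mu| >= 2/5) <= Var(Xbar)/(2/5)^2 = (15/52)/(4/25) = 375/208
Bound exceeds 1, so trivial bound: 1

1


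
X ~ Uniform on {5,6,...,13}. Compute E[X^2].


E[X^2] = (1/9) * sum(x^2 for x=5..13)
= 789/9 = 263/3

263/3


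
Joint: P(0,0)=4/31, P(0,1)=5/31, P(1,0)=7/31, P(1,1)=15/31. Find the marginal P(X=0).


P(X=0) = P(0,0)+P(0,1) = 4/31 + 5/31 = 9/31

9/31


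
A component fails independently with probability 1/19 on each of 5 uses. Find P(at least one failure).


P(at least one) = 1 - P(none)
P(none) = (1 - 1/19)^5 = (18/19)^5 = 1889568/2476099
P(at least one) = 1 - 1889568/2476099 = 586531/2476099

586531/2476099


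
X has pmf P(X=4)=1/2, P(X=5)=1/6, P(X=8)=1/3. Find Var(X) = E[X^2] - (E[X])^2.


E[X] = 11/2, E[X^2] = 67/2
Var(X) = E[X^2] - (E[X])^2 = 67/2 - (11/2)^2 = 13/4

13/4


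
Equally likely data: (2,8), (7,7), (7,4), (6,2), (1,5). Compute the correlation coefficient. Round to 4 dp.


Cov(X,Y) = -1.9200, Var(X) = 6.6400, Var(Y) = 4.5600
rho = Cov/(sqrt(VarX)*sqrt(VarY)) = -0.3489

-0.3489


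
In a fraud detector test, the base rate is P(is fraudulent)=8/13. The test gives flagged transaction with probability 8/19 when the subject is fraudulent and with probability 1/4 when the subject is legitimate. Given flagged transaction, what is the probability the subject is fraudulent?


P(A) = P(A|B)P(B) + P(A|B')P(B') = 8/19*8/13 + 1/4*5/13 = 27/76
P(B|A) = P(A|B)P(B)/P(A) = (64/247)/(27/76) = 256/351

256/351


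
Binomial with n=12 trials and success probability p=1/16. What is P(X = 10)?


P(X=10) = C(12,10) * p^10 * (1-p)^2
= 66 * 1/1099511627776 * 225/256
= 7425/140737488355328

7425/140737488355328


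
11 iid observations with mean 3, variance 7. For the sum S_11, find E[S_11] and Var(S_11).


E[S_n] = n*mu = 11*3 = 33
Var(S_n) = n*sigma^2 = 11*7 = 77

E[S_11]=33, Var(S_11)=77


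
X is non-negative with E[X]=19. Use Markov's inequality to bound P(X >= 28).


Markov: P(X >= a) <= E[X]/a
P(X >= 28) <= 19/28

19/28


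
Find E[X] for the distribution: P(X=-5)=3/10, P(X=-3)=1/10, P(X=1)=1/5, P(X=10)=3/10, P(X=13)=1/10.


E[X] = sum(x * P(x))
= -5*3/10 - 3*1/10 + 1*1/5 + 10*3/10 + 13*1/10
= 27/10

27/10


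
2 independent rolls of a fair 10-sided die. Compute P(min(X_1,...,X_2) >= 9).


P(min >= 9) = P(all X_i >= 9) = (P(X_1 >= 9))^2
= (2/10)^2 = (1/5)^2 = 1/25

1/25


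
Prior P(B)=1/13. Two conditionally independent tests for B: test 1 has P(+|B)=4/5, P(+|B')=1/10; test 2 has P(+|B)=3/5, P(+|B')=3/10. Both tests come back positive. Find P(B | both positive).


After test 1: P(+) = 4/5*1/13 + 1/10*12/13 = 2/13
P(B|+) = (4/65)/(2/13) = 2/5
After test 2 (use post1 as new prior): P(+) = 3/5*2/5 + 3/10*3/5 = 21/50
P(B|+,+) = (6/25)/(21/50) = 4/7

4/7


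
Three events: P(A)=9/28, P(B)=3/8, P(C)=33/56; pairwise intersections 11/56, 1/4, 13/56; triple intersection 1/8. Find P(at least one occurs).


P(A∪B∪C) = P(A)+P(B)+P(C) - P(AB)-P(AC)-P(BC) + P(ABC)
= 9/28+3/8+33/56 - 11/56-1/4-13/56 + 1/8
= 41/56

41/56


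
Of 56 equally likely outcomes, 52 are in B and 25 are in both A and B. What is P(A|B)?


P(A|B) = P(A∩B)/P(B) = (25/56)/(52/56) = 25/52

25/52


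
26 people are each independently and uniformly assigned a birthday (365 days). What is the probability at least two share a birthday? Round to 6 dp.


P(all different) = prod((365-i)/365 for i=0..25) = 0.401759
P(at least one match) = 1 - 0.401759 = 0.598241

0.598241


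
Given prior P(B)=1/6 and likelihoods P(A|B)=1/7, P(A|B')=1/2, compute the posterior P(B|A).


P(A) = P(A|B)P(B) + P(A|B')P(B') = 1/7*1/6 + 1/2*5/6 = 37/84
P(B|A) = P(A|B)P(B)/P(A) = (1/42)/(37/84) = 2/37

2/37


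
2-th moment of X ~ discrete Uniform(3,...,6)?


E[X^2] = (1/4) * sum(x^2 for x=3..6)
= 86/4 = 43/2

43/2


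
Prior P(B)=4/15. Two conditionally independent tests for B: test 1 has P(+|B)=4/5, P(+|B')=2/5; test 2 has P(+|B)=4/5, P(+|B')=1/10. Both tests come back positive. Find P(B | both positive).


After test 1: P(+) = 4/5*4/15 + 2/5*11/15 = 38/75
P(B|+) = (16/75)/(38/75) = 8/19
After test 2 (use post1 as new prior): P(+) = 4/5*8/19 + 1/10*11/19 = 15/38
P(B|+,+) = (32/95)/(15/38) = 64/75

64/75


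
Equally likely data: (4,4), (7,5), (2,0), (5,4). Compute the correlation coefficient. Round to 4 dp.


Cov(X,Y) = 3.1250, Var(X) = 3.2500, Var(Y) = 3.6875
rho = Cov/(sqrt(VarX)*sqrt(VarY)) = 0.9027

0.9027


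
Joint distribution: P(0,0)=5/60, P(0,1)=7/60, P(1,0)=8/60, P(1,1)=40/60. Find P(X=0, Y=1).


Read from table: P(X=0, Y=1) = 7/60

7/60


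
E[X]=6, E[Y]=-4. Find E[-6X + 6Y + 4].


E[-6X + 6Y + 4] = -6*E[X] + 6*E[Y] + 4
= (-6)*(6) + (6)*(-4) + (4)
= -36 - 24 + 4 = -56

-56


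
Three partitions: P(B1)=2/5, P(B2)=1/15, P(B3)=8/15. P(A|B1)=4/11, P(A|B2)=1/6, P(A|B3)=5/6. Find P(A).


P(A) = P(A|B1)P(B1) + P(A|B2)P(B2) + P(A|B3)P(B3)
= 4/11*2/5 + 1/6*1/15 + 5/6*8/15
= 8/55 + 1/90 + 4/9 = 119/198

119/198


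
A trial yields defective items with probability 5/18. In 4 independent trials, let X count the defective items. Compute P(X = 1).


P(X=1) = C(4,1) * p^1 * (1-p)^3
= 4 * 5/18 * 2197/5832
= 10985/26244

10985/26244


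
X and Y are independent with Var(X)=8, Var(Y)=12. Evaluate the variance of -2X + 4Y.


Independence => Cov(X,Y)=0
Var(-2X + 4Y) = (-2)^2*Var(X) + 4^2*Var(Y)
= 4*8 + 16*12 = 224

224


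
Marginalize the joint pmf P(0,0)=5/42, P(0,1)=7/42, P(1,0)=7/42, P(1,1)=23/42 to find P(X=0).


P(X=0) = P(0,0)+P(0,1) = 5/42 + 7/42 = 12/42 = 2/7

2/7


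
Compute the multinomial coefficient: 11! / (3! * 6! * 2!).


11! = 39916800
Denominator: 3!=6 * 6!=720 * 2!=2
Coefficient = 39916800 / 8640 = 4620

4620


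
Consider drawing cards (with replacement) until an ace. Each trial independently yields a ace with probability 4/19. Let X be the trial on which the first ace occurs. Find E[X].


For geometric (trials until first success), E[X] = 1/p = 1/(4/19) = 19/4

19/4


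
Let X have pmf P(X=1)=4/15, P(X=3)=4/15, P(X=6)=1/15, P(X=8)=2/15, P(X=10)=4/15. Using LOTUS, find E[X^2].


E[X^2] = sum(g(x)*P(x))
= 1*4/15 + 9*4/15 + 36*1/15 + 64*2/15 + 100*4/15
= 604/15

604/15


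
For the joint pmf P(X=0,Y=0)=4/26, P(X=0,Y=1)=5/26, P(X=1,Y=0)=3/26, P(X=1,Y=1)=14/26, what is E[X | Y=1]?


P(Y=1) = 19/26
E[X|Y=1] = (0*5 + 1*14)/19 = 14/19

14/19


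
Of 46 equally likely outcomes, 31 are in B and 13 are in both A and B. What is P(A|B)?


P(A|B) = P(A∩B)/P(B) = (13/46)/(31/46) = 13/31

13/31


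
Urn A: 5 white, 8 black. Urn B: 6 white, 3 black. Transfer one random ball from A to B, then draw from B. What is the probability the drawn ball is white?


P(transfer white) = 5/13; P(transfer black) = 8/13
If white transferred: Urn II has 7 white of 10, so P(white|white moved) = 7/10
If black transferred: Urn II has 6 white of 10, so P(white|black moved) = 3/5
By total probability: P(white) = 5/13*7/10 + 8/13*3/5 = 83/130

83/130


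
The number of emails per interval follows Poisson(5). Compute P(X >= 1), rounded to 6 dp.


P(X>=1) = 1 - P(X<=0) = 1 - (e^(-5)*5^0/0!)
≈ 1 - 0.0067379470 = 0.9932620530
≈ 0.993262

0.993262


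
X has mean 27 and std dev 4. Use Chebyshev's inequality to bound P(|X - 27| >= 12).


k = 12/4 = 3
Chebyshev: P(|X-mu| >= k*sigma) <= 1/k^2 = 1/3^2 = 1/9

1/9


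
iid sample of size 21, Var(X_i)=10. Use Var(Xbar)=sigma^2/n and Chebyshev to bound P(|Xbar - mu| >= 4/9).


Var(Xbar) = Var(X)/n = 10/21
Chebyshev: P(|Xbar-mu| >= 4/9) <= Var(Xbar)/(4/9)^2 = (10/21)/(16/81) = 135/56
Bound exceeds 1, so trivial bound: 1

1


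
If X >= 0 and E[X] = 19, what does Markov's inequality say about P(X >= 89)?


Markov: P(X >= a) <= E[X]/a
P(X >= 89) <= 19/89

19/89


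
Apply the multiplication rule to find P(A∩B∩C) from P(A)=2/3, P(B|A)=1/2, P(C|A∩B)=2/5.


P(A∩B∩C) = P(A) * P(B|A) * P(C|A∩B)
= 2/3 * 1/2 * 2/5
= 1/3 * 2/5 = 2/15

2/15


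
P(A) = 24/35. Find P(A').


P(A') = 1 - P(A) = 1 - 24/35 = 11/35

11/35


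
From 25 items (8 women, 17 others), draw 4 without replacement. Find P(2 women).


P(X=2) = C(8,2)*C(17,2) / C(25,4)
= 28*136 / 12650
= 3808/12650 = 1904/6325

1904/6325


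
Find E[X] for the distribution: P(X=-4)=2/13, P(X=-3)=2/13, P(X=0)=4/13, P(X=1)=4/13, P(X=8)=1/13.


E[X] = sum(x * P(x))
= -4*2/13 - 3*2/13 + 0*4/13 + 1*4/13 + 8*1/13
= -2/13

-2/13


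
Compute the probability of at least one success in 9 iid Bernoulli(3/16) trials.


P(at least one) = 1 - P(none)
P(none) = (1 - 3/16)^9 = (13/16)^9 = 10604499373/68719476736
P(at least one) = 1 - 10604499373/68719476736 = 58114977363/68719476736

58114977363/68719476736


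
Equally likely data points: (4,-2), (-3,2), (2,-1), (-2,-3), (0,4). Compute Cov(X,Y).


E[X]=1/5, E[Y]=0, E[XY]=-2
Cov(X,Y) = E[XY] - E[X]E[Y] = -2 - 1/5*0 = -2

-2


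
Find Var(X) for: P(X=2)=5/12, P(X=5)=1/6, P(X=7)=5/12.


E[X] = 55/12, E[X^2] = 105/4
Var(X) = E[X^2] - (E[X])^2 = 105/4 - (55/12)^2 = 755/144

755/144


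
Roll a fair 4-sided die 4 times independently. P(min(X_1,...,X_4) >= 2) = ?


P(min >= 2) = P(all X_i >= 2) = (P(X_1 >= 2))^4
= (3/4)^4 = 81/256

81/256


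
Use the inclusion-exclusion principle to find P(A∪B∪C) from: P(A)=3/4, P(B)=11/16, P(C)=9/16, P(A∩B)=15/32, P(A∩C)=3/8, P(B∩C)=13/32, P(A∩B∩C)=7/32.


P(A∪B∪C) = P(A)+P(B)+P(C) - P(AB)-P(AC)-P(BC) + P(ABC)
= 3/4+11/16+9/16 - 15/32-3/8-13/32 + 7/32
= 31/32

31/32


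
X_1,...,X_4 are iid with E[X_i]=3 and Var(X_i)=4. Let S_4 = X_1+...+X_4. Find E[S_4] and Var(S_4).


E[S_n] = n*mu = 4*3 = 12
Var(S_n) = n*sigma^2 = 4*4 = 16

E[S_4]=12, Var(S_4)=16


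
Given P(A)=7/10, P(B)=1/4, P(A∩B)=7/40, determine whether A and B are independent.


P(A)*P(B) = 7/10*1/4 = 7/40
P(A∩B) = 7/40, which equals P(A)P(B), so independent

Yes, A and B are independent


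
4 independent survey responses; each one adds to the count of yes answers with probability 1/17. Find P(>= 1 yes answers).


P(at least one) = 1 - P(none)
P(none) = (1 - 1/17)^4 = (16/17)^4 = 65536/83521
P(at least one) = 1 - 65536/83521 = 17985/83521

17985/83521


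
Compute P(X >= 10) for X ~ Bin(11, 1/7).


P(X>=10) = P(X=10) + P(X=11)
= 66/1977326743 + 1/1977326743
= 67/1977326743

67/1977326743


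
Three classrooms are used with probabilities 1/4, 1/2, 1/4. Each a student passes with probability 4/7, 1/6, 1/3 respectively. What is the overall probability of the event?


P(A) = P(A|B1)P(B1) + P(A|B2)P(B2) + P(A|B3)P(B3)
= 4/7*1/4 + 1/6*1/2 + 1/3*1/4
= 1/7 + 1/12 + 1/12 = 13/42

13/42


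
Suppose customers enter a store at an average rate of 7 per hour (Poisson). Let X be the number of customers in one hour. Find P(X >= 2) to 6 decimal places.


P(X>=2) = 1 - P(X<=1) = 1 - (e^(-7)*7^0/0! + e^(-7)*7^1/1!)
≈ 1 - (0.0009118820 + 0.0063831738)
= 1 - 0.0072950558 = 0.9927049442
≈ 0.992705

0.992705


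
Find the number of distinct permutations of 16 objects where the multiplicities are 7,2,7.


16! = 20922789888000
Denominator: 7!=5040 * 2!=2 * 7!=5040
Coefficient = 20922789888000 / 50803200 = 411840

411840


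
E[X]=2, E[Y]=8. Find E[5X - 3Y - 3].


E[5X - 3Y - 3] = 5*E[X] - 3*E[Y] - 3
= (5)*(2) + (-3)*(8) + (-3)
= 10 - 24 - 3 = -17

-17


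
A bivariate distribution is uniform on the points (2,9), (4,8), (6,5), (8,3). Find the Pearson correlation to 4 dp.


Cov(X,Y) = -5.2500, Var(X) = 5.0000, Var(Y) = 5.6875
rho = Cov/(sqrt(VarX)*sqrt(VarY)) = -0.9845

-0.9845


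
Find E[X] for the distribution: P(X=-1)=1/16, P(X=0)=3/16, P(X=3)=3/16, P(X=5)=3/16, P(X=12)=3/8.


E[X] = sum(x * P(x))
= -1*1/16 + 0*3/16 + 3*3/16 + 5*3/16 + 12*3/8
= 95/16

95/16


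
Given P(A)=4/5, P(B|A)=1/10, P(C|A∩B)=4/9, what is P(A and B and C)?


P(A∩B∩C) = P(A) * P(B|A) * P(C|A∩B)
= 4/5 * 1/10 * 4/9
= 2/25 * 4/9 = 8/225

8/225


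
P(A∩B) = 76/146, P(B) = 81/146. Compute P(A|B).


P(A|B) = P(A∩B)/P(B) = (76/146)/(81/146) = 76/81

76/81


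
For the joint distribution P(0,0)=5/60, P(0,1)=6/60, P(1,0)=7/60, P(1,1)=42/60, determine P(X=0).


P(X=0) = P(0,0)+P(0,1) = 5/60 + 6/60 = 11/60

11/60


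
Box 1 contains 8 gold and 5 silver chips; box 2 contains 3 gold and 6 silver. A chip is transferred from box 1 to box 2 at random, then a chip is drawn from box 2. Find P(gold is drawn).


P(transfer gold) = 8/13; P(transfer silver) = 5/13
If gold transferred: Urn II has 4 gold of 10, so P(gold|gold moved) = 2/5
If silver transferred: Urn II has 3 gold of 10, so P(gold|silver moved) = 3/10
By total probability: P(gold) = 8/13*2/5 + 5/13*3/10 = 47/130

47/130


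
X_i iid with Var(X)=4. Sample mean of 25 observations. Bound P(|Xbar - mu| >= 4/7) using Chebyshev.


Var(Xbar) = Var(X)/n = 4/25
Chebyshev: P(|Xbar-mu| >= 4/7) <= Var(Xbar)/(4/7)^2 = (4/25)/(16/49) = 49/100

49/100


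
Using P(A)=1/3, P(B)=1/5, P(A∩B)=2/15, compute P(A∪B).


P(A∪B) = P(A) + P(B) - P(A∩B)
= 1/3 + 1/5 - 2/15 = 2/5

2/5


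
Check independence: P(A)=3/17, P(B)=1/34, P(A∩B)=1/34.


P(A)*P(B) = 3/17*1/34 = 3/578
P(A∩B) = 1/34 != 3/578, so not independent

No, A and B are not independent


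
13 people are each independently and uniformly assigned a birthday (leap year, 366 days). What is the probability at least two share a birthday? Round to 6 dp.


P(all different) = prod((366-i)/366 for i=0..12) = 0.806071
P(at least one match) = 1 - 0.806071 = 0.193929

0.193929


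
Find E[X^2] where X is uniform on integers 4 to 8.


E[X^2] = (1/5) * sum(x^2 for x=4..8)
= 190/5 = 38

38


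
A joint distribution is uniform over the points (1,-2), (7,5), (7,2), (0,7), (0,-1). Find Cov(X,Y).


E[X]=3, E[Y]=11/5, E[XY]=47/5
Cov(X,Y) = E[XY] - E[X]E[Y] = 47/5 - 3*11/5 = 14/5

14/5


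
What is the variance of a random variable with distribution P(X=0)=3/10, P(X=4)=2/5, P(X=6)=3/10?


E[X] = 17/5, E[X^2] = 86/5
Var(X) = E[X^2] - (E[X])^2 = 86/5 - (17/5)^2 = 141/25

141/25


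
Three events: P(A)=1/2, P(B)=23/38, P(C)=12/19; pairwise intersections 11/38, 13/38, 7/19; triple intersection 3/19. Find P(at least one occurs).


P(A∪B∪C) = P(A)+P(B)+P(C) - P(AB)-P(AC)-P(BC) + P(ABC)
= 1/2+23/38+12/19 - 11/38-13/38-7/19 + 3/19
= 17/19

17/19


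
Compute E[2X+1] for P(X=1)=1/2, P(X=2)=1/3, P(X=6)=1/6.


E[2X+1] = sum(g(x)*P(x))
= 3*1/2 + 5*1/3 + 13*1/6
= 16/3

16/3


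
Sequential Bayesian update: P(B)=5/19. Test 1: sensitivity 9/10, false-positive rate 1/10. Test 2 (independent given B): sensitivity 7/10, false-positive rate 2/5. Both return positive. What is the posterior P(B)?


After test 1: P(+) = 9/10*5/19 + 1/10*14/19 = 59/190
P(B|+) = (9/38)/(59/190) = 45/59
After test 2 (use post1 as new prior): P(+) = 7/10*45/59 + 2/5*14/59 = 371/590
P(B|+,+) = (63/118)/(371/590) = 45/53

45/53


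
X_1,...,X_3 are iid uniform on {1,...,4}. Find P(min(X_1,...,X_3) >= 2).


P(min >= 2) = P(all X_i >= 2) = (P(X_1 >= 2))^3
= (3/4)^3 = 27/64

27/64


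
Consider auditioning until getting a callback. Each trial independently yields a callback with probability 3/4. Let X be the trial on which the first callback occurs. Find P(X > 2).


P(X > 2) = P(first 2 trials all fail) = (1-p)^2 = (1/4)^2 = 1/16

1/16


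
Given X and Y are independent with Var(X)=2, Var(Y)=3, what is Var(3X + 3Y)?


Independence => Cov(X,Y)=0
Var(3X + 3Y) = 3^2*Var(X) + 3^2*Var(Y)
= 9*2 + 9*3 = 45

45


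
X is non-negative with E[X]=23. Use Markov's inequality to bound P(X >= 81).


Markov: P(X >= a) <= E[X]/a
P(X >= 81) <= 23/81

23/81


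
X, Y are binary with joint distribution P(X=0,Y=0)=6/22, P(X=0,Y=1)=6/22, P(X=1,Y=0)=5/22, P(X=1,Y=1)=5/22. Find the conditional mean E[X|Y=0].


P(Y=0) = 11/22
E[X|Y=0] = (0*6 + 1*5)/11 = 5/11

5/11


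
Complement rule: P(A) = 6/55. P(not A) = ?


P(A') = 1 - P(A) = 1 - 6/55 = 49/55

49/55


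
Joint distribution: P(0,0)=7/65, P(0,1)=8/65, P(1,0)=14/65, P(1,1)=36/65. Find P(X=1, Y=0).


Read from table: P(X=1, Y=0) = 14/65

14/65


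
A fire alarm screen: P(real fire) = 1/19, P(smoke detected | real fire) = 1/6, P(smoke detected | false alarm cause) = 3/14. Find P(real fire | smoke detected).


P(A) = P(A|B)P(B) + P(A|B')P(B') = 1/6*1/19 + 3/14*18/19 = 169/798
P(B|A) = P(A|B)P(B)/P(A) = (1/114)/(169/798) = 7/169

7/169


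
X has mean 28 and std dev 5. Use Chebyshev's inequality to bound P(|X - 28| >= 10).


k = 10/5 = 2
Chebyshev: P(|X-mu| >= k*sigma) <= 1/k^2 = 1/2^2 = 1/4

1/4


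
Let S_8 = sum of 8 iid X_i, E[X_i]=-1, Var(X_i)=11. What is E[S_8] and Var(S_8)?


E[S_n] = n*mu = 8*-1 = -8
Var(S_n) = n*sigma^2 = 8*11 = 88

E[S_8]=-8, Var(S_8)=88


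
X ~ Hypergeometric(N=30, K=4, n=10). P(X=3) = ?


P(X=3) = C(4,3)*C(26,7) / C(30,10)
= 4*657800 / 30045015
= 2631200/30045015 = 160/1827

160/1827


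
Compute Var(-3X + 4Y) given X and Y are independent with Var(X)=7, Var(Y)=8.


Independence => Cov(X,Y)=0
Var(-3X + 4Y) = (-3)^2*Var(X) + 4^2*Var(Y)
= 9*7 + 16*8 = 191

191


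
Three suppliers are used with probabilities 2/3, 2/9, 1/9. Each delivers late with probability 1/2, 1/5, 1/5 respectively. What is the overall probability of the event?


P(A) = P(A|B1)P(B1) + P(A|B2)P(B2) + P(A|B3)P(B3)
= 1/2*2/3 + 1/5*2/9 + 1/5*1/9
= 1/3 + 2/45 + 1/45 = 2/5

2/5


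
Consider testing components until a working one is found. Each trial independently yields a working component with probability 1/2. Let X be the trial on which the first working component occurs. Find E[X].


For geometric (trials until first success), E[X] = 1/p = 1/(1/2) = 2

2


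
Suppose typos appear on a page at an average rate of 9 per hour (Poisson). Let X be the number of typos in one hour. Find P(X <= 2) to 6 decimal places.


P(X<=2) = e^(-9)*9^0/0! + e^(-9)*9^1/1! + e^(-9)*9^2/2!
≈ 0.0001234098 + 0.0011106882 + 0.0049980971
= 0.0062321951
≈ 0.006232

0.006232


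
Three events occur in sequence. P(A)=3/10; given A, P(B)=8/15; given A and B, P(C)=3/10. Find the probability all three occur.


P(A∩B∩C) = P(A) * P(B|A) * P(C|A∩B)
= 3/10 * 8/15 * 3/10
= 4/25 * 3/10 = 6/125

6/125


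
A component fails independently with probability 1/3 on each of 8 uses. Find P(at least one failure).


P(at least one) = 1 - P(none)
P(none) = (1 - 1/3)^8 = (2/3)^8 = 256/6561
P(at least one) = 1 - 256/6561 = 6305/6561

6305/6561


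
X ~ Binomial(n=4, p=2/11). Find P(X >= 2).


P(X>=2) = P(X=2) + P(X=3) + P(X=4)
= 1944/14641 + 288/14641 + 16/14641
= 2248/14641

2248/14641


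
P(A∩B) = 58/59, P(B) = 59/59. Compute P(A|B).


P(A|B) = P(A∩B)/P(B) = (58/59)/(59/59) = 58/59

58/59


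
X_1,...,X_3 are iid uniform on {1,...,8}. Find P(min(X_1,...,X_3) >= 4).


P(min >= 4) = P(all X_i >= 4) = (P(X_1 >= 4))^3
= (5/8)^3 = 125/512

125/512


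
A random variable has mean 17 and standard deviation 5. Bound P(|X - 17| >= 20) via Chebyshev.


k = 20/5 = 4
Chebyshev: P(|X-mu| >= k*sigma) <= 1/k^2 = 1/4^2 = 1/16

1/16


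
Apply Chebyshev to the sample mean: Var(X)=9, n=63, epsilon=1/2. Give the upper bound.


Var(Xbar) = Var(X)/n = 9/63
Chebyshev: P(|Xbar-mu| >= 1/2) <= Var(Xbar)/(1/2)^2 = (1/7)/(1/4) = 4/7

4/7


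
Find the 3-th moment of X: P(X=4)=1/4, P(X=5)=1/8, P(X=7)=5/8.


E[X^3] = sum(x^3 * P(x))
= 64*1/4 + 125*1/8 + 343*5/8
= 246

246


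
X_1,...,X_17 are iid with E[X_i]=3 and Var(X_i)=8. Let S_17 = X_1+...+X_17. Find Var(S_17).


By independence, Var(S_n) = n*Var(X_1) = 17*8 = 136

136


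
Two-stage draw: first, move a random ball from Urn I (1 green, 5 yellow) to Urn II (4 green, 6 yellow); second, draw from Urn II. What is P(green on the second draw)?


P(transfer green) = 1/6; P(transfer yellow) = 5/6
If green transferred: Urn II has 5 green of 11, so P(green|green moved) = 5/11
If yellow transferred: Urn II has 4 green of 11, so P(green|yellow moved) = 4/11
By total probability: P(green) = 1/6*5/11 + 5/6*4/11 = 25/66

25/66


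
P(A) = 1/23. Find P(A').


P(A') = 1 - P(A) = 1 - 1/23 = 22/23

22/23


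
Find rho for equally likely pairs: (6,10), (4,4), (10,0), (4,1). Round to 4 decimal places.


Cov(X,Y) = -2.5000, Var(X) = 6.0000, Var(Y) = 15.1875
rho = Cov/(sqrt(VarX)*sqrt(VarY)) = -0.2619

-0.2619


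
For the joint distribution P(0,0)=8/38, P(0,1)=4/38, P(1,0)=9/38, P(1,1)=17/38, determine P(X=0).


P(X=0) = P(0,0)+P(0,1) = 8/38 + 4/38 = 12/38 = 6/19

6/19


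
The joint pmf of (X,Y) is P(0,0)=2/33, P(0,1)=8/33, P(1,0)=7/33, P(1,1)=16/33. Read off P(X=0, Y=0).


Read from table: P(X=0, Y=0) = 2/33

2/33


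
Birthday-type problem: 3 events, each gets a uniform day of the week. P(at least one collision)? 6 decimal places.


P(all different) = prod((7-i)/7 for i=0..2) = 0.612245
P(at least one match) = 1 - 0.612245 = 0.387755

0.387755


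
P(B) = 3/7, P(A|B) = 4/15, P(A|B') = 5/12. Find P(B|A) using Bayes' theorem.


P(A) = P(A|B)P(B) + P(A|B')P(B') = 4/15*3/7 + 5/12*4/7 = 37/105
P(B|A) = P(A|B)P(B)/P(A) = (4/35)/(37/105) = 12/37

12/37


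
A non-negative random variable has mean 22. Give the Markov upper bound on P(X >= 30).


Markov: P(X >= a) <= E[X]/a
P(X >= 30) <= 22/30 = 11/15

11/15


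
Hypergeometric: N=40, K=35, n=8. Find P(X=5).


P(X=5) = C(35,5)*C(5,3) / C(40,8)
= 324632*10 / 76904685
= 3246320/76904685 = 3472/82251

3472/82251


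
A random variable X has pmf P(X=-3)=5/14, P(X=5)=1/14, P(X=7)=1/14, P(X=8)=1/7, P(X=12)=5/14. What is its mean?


E[X] = sum(x * P(x))
= -3*5/14 + 5*1/14 + 7*1/14 + 8*1/7 + 12*5/14
= 73/14

73/14


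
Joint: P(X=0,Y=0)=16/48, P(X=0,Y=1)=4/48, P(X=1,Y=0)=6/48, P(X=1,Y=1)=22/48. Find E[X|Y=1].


P(Y=1) = 26/48
E[X|Y=1] = (0*4 + 1*22)/26 = 22/26 = 11/13

11/13


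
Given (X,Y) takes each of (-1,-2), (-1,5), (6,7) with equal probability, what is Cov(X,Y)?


E[X]=4/3, E[Y]=10/3, E[XY]=13
Cov(X,Y) = E[XY] - E[X]E[Y] = 13 - 4/3*10/3 = 77/9

77/9
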